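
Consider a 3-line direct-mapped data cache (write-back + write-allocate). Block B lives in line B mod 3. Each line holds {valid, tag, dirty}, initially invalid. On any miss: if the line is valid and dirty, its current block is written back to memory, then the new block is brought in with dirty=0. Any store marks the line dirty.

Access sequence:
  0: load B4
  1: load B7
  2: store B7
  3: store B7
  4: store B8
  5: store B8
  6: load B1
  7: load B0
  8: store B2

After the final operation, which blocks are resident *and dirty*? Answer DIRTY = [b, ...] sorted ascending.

DIRTY = [2]

0: R B4 → L1 miss [-]
1: R B7 → L1 miss [-]
2: W B7 → L1 hit [D]
3: W B7 → L1 hit [D]
4: W B8 → L2 miss [D]
5: W B8 → L2 hit [D]
6: R B1 → L1 miss wb→B7 [-]
7: R B0 → L0 miss [-]
8: W B2 → L2 miss wb→B8 [D]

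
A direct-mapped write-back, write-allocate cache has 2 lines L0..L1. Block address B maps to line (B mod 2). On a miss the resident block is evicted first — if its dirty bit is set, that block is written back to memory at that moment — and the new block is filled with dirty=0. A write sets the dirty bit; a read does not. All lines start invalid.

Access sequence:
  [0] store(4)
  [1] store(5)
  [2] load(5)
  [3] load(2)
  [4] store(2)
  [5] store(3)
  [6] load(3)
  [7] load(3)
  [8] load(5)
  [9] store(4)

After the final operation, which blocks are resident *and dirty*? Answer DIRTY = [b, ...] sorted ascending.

0: W B4 -> L0 miss  d=D]
1: W B5 -> L1 miss  d=D]
2: R B5 -> L1 hit  d=D]
3: R B2 -> L0 miss wb->B4  d=-]
4: W B2 -> L0 hit  d=D]
5: W B3 -> L1 miss wb->B5  d=D]
6: R B3 -> L1 hit  d=D]
7: R B3 -> L1 hit  d=D]
8: R B5 -> L1 miss wb->B3  d=-]
9: W B4 -> L0 miss wb->B2  d=D]

DIRTY = [4]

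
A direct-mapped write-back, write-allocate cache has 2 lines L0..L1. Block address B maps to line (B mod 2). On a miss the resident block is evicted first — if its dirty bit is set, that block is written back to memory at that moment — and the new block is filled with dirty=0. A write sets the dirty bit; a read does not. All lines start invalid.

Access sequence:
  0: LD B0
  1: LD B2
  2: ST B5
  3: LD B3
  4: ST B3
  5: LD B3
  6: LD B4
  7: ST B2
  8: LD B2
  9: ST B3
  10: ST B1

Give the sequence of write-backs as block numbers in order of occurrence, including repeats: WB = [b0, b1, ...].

WB = [5, 3]

  0 | R B0 → L0 miss [-]
  1 | R B2 → L0 miss [-]
  2 | W B5 → L1 miss [D]
  3 | R B3 → L1 miss wb→B5 [-]
  4 | W B3 → L1 hit [D]
  5 | R B3 → L1 hit [D]
  6 | R B4 → L0 miss [-]
  7 | W B2 → L0 miss [D]
  8 | R B2 → L0 hit [D]
  9 | W B3 → L1 hit [D]
  10 | W B1 → L1 miss wb→B3 [D]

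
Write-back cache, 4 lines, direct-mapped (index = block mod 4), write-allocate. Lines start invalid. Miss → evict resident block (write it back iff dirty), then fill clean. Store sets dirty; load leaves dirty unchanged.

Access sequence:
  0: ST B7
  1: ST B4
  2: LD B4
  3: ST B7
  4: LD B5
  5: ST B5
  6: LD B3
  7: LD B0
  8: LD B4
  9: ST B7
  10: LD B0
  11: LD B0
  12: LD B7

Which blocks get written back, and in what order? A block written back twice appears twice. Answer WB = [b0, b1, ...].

  0 | W B7 → L3 miss [D]
  1 | W B4 → L0 miss [D]
  2 | R B4 → L0 hit [D]
  3 | W B7 → L3 hit [D]
  4 | R B5 → L1 miss [-]
  5 | W B5 → L1 hit [D]
  6 | R B3 → L3 miss wb→B7 [-]
  7 | R B0 → L0 miss wb→B4 [-]
  8 | R B4 → L0 miss [-]
  9 | W B7 → L3 miss [D]
  10 | R B0 → L0 miss [-]
  11 | R B0 → L0 hit [-]
  12 | R B7 → L3 hit [D]

WB = [7, 4]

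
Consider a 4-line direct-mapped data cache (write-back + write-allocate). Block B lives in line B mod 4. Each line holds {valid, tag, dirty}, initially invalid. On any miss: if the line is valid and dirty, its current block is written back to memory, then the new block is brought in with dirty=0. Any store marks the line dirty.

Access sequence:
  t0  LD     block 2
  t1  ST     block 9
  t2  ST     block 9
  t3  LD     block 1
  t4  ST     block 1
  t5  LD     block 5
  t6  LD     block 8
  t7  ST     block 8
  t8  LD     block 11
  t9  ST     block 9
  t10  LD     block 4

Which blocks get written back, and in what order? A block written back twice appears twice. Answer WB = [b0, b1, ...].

WB = [9, 1, 8]

0: R B2 → L2 miss [-]
1: W B9 → L1 miss [D]
2: W B9 → L1 hit [D]
3: R B1 → L1 miss wb→B9 [-]
4: W B1 → L1 hit [D]
5: R B5 → L1 miss wb→B1 [-]
6: R B8 → L0 miss [-]
7: W B8 → L0 hit [D]
8: R B11 → L3 miss [-]
9: W B9 → L1 miss [D]
10: R B4 → L0 miss wb→B8 [-]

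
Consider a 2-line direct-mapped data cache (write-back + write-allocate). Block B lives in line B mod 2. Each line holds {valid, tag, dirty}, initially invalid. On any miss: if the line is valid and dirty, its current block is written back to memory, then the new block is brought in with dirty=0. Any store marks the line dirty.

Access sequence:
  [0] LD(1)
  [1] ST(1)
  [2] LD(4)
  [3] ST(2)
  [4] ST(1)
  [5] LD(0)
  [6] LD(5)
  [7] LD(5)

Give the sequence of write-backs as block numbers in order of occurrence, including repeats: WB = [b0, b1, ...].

0: R B1 → L1 miss [-]
1: W B1 → L1 hit [D]
2: R B4 → L0 miss [-]
3: W B2 → L0 miss [D]
4: W B1 → L1 hit [D]
5: R B0 → L0 miss wb→B2 [-]
6: R B5 → L1 miss wb→B1 [-]
7: R B5 → L1 hit [-]

WB = [2, 1]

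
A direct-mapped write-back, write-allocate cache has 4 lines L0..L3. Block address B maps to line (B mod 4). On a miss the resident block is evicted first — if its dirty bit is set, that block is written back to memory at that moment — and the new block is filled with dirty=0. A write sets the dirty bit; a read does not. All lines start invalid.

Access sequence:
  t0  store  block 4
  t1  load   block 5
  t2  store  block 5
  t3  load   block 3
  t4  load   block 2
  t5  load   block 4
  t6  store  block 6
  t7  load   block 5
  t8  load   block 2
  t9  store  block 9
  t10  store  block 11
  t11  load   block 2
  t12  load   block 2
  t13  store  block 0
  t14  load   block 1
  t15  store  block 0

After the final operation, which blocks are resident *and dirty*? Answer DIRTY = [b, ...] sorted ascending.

DIRTY = [0, 11]

  0 | W B4 → L0 miss [D]
  1 | R B5 → L1 miss [-]
  2 | W B5 → L1 hit [D]
  3 | R B3 → L3 miss [-]
  4 | R B2 → L2 miss [-]
  5 | R B4 → L0 hit [D]
  6 | W B6 → L2 miss [D]
  7 | R B5 → L1 hit [D]
  8 | R B2 → L2 miss wb→B6 [-]
  9 | W B9 → L1 miss wb→B5 [D]
  10 | W B11 → L3 miss [D]
  11 | R B2 → L2 hit [-]
  12 | R B2 → L2 hit [-]
  13 | W B0 → L0 miss wb→B4 [D]
  14 | R B1 → L1 miss wb→B9 [-]
  15 | W B0 → L0 hit [D]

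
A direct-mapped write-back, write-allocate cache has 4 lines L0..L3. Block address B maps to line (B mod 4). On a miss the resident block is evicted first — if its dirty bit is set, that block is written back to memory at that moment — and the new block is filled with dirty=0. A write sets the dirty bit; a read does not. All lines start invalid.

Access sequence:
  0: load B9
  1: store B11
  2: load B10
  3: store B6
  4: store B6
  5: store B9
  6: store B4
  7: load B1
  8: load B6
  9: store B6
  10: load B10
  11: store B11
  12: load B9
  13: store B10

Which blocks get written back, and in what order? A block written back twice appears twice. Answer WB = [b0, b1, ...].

WB = [9, 6]

  0 | R B9 → L1 miss [-]
  1 | W B11 → L3 miss [D]
  2 | R B10 → L2 miss [-]
  3 | W B6 → L2 miss [D]
  4 | W B6 → L2 hit [D]
  5 | W B9 → L1 hit [D]
  6 | W B4 → L0 miss [D]
  7 | R B1 → L1 miss wb→B9 [-]
  8 | R B6 → L2 hit [D]
  9 | W B6 → L2 hit [D]
  10 | R B10 → L2 miss wb→B6 [-]
  11 | W B11 → L3 hit [D]
  12 | R B9 → L1 miss [-]
  13 | W B10 → L2 hit [D]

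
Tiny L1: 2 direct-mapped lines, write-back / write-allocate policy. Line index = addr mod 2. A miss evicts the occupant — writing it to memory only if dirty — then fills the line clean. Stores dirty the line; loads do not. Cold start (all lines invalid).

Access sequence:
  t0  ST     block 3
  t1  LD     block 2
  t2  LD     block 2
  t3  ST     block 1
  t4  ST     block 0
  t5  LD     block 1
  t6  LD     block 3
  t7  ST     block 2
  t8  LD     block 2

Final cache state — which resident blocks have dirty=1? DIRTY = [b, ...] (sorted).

0: W B3 -> L1 miss  d=D]
1: R B2 -> L0 miss  d=-]
2: R B2 -> L0 hit  d=-]
3: W B1 -> L1 miss wb->B3  d=D]
4: W B0 -> L0 miss  d=D]
5: R B1 -> L1 hit  d=D]
6: R B3 -> L1 miss wb->B1  d=-]
7: W B2 -> L0 miss wb->B0  d=D]
8: R B2 -> L0 hit  d=D]

DIRTY = [2]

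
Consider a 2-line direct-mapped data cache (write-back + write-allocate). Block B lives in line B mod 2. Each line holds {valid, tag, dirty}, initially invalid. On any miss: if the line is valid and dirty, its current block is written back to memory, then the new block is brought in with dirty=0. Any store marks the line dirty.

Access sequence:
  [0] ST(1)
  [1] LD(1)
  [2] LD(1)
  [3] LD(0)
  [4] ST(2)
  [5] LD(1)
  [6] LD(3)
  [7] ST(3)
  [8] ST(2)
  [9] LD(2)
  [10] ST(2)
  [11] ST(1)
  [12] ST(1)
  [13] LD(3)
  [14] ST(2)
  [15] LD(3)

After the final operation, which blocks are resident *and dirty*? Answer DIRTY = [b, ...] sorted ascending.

DIRTY = [2]

0: W B1 -> L1 miss  d=D]
1: R B1 -> L1 hit  d=D]
2: R B1 -> L1 hit  d=D]
3: R B0 -> L0 miss  d=-]
4: W B2 -> L0 miss  d=D]
5: R B1 -> L1 hit  d=D]
6: R B3 -> L1 miss wb->B1  d=-]
7: W B3 -> L1 hit  d=D]
8: W B2 -> L0 hit  d=D]
9: R B2 -> L0 hit  d=D]
10: W B2 -> L0 hit  d=D]
11: W B1 -> L1 miss wb->B3  d=D]
12: W B1 -> L1 hit  d=D]
13: R B3 -> L1 miss wb->B1  d=-]
14: W B2 -> L0 hit  d=D]
15: R B3 -> L1 hit  d=-]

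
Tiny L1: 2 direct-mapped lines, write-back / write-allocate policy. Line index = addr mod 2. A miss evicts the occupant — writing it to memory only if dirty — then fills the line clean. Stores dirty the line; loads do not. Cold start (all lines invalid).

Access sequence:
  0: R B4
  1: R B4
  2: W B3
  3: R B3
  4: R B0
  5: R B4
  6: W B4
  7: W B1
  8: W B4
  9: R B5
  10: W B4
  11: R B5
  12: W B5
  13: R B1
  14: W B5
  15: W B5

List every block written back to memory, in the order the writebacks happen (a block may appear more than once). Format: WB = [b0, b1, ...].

WB = [3, 1, 5]

0: R B4 → L0 miss [-]
1: R B4 → L0 hit [-]
2: W B3 → L1 miss [D]
3: R B3 → L1 hit [D]
4: R B0 → L0 miss [-]
5: R B4 → L0 miss [-]
6: W B4 → L0 hit [D]
7: W B1 → L1 miss wb→B3 [D]
8: W B4 → L0 hit [D]
9: R B5 → L1 miss wb→B1 [-]
10: W B4 → L0 hit [D]
11: R B5 → L1 hit [-]
12: W B5 → L1 hit [D]
13: R B1 → L1 miss wb→B5 [-]
14: W B5 → L1 miss [D]
15: W B5 → L1 hit [D]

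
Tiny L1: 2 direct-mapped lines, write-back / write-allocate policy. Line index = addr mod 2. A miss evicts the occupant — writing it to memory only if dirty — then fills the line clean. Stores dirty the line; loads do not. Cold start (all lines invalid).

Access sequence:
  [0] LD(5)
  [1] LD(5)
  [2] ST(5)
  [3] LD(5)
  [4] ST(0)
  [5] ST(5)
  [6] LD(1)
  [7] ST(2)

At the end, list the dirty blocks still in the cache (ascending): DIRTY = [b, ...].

0: R B5 -> L1 miss  d=-]
1: R B5 -> L1 hit  d=-]
2: W B5 -> L1 hit  d=D]
3: R B5 -> L1 hit  d=D]
4: W B0 -> L0 miss  d=D]
5: W B5 -> L1 hit  d=D]
6: R B1 -> L1 miss wb->B5  d=-]
7: W B2 -> L0 miss wb->B0  d=D]

DIRTY = [2]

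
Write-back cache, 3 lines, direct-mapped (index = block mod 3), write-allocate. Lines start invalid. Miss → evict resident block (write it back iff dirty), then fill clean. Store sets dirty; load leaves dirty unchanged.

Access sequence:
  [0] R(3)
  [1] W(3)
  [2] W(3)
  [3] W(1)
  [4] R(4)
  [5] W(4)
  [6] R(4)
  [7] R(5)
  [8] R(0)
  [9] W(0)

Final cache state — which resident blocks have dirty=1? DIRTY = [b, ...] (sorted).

0: R B3 → L0 miss [-]
1: W B3 → L0 hit [D]
2: W B3 → L0 hit [D]
3: W B1 → L1 miss [D]
4: R B4 → L1 miss wb→B1 [-]
5: W B4 → L1 hit [D]
6: R B4 → L1 hit [D]
7: R B5 → L2 miss [-]
8: R B0 → L0 miss wb→B3 [-]
9: W B0 → L0 hit [D]

DIRTY = [0, 4]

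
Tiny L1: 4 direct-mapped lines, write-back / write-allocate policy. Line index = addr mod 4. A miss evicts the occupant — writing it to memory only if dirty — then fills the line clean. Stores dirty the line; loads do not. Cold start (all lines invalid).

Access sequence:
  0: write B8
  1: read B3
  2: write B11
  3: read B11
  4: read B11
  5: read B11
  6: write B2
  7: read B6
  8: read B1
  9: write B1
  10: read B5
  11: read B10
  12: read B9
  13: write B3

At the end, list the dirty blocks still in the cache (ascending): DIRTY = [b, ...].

0: W B8 → L0 miss [D]
1: R B3 → L3 miss [-]
2: W B11 → L3 miss [D]
3: R B11 → L3 hit [D]
4: R B11 → L3 hit [D]
5: R B11 → L3 hit [D]
6: W B2 → L2 miss [D]
7: R B6 → L2 miss wb→B2 [-]
8: R B1 → L1 miss [-]
9: W B1 → L1 hit [D]
10: R B5 → L1 miss wb→B1 [-]
11: R B10 → L2 miss [-]
12: R B9 → L1 miss [-]
13: W B3 → L3 miss wb→B11 [D]

DIRTY = [3, 8]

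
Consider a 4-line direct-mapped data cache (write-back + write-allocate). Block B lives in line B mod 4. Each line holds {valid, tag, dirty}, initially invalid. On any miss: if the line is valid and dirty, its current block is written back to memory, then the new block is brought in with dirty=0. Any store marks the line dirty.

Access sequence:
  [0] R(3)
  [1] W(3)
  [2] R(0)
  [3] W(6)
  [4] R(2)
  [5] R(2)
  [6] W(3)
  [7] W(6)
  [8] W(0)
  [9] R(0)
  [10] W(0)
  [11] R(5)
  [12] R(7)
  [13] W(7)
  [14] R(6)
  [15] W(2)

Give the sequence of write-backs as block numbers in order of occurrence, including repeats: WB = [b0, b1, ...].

  0 | R B3 → L3 miss [-]
  1 | W B3 → L3 hit [D]
  2 | R B0 → L0 miss [-]
  3 | W B6 → L2 miss [D]
  4 | R B2 → L2 miss wb→B6 [-]
  5 | R B2 → L2 hit [-]
  6 | W B3 → L3 hit [D]
  7 | W B6 → L2 miss [D]
  8 | W B0 → L0 hit [D]
  9 | R B0 → L0 hit [D]
  10 | W B0 → L0 hit [D]
  11 | R B5 → L1 miss [-]
  12 | R B7 → L3 miss wb→B3 [-]
  13 | W B7 → L3 hit [D]
  14 | R B6 → L2 hit [D]
  15 | W B2 → L2 miss wb→B6 [D]

WB = [6, 3, 6]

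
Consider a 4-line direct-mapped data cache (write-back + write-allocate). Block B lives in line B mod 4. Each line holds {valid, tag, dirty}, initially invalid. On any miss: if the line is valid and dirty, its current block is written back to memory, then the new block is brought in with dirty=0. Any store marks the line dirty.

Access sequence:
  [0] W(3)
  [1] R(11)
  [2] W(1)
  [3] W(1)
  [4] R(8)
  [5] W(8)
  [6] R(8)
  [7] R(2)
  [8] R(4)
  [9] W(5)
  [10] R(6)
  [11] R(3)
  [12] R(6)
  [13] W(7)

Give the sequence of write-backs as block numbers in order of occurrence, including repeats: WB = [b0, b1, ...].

WB = [3, 8, 1]

  0 | W B3 → L3 miss [D]
  1 | R B11 → L3 miss wb→B3 [-]
  2 | W B1 → L1 miss [D]
  3 | W B1 → L1 hit [D]
  4 | R B8 → L0 miss [-]
  5 | W B8 → L0 hit [D]
  6 | R B8 → L0 hit [D]
  7 | R B2 → L2 miss [-]
  8 | R B4 → L0 miss wb→B8 [-]
  9 | W B5 → L1 miss wb→B1 [D]
  10 | R B6 → L2 miss [-]
  11 | R B3 → L3 miss [-]
  12 | R B6 → L2 hit [-]
  13 | W B7 → L3 miss [D]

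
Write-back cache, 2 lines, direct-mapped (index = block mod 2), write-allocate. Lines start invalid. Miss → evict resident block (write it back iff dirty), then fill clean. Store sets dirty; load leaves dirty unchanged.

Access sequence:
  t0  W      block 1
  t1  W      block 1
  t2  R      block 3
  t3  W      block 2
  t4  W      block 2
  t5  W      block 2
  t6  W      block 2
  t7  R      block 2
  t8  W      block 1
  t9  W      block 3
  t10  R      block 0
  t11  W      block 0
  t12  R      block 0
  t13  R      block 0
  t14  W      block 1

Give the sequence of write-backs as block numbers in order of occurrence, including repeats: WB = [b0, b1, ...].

WB = [1, 1, 2, 3]

  0 | W B1 → L1 miss [D]
  1 | W B1 → L1 hit [D]
  2 | R B3 → L1 miss wb→B1 [-]
  3 | W B2 → L0 miss [D]
  4 | W B2 → L0 hit [D]
  5 | W B2 → L0 hit [D]
  6 | W B2 → L0 hit [D]
  7 | R B2 → L0 hit [D]
  8 | W B1 → L1 miss [D]
  9 | W B3 → L1 miss wb→B1 [D]
  10 | R B0 → L0 miss wb→B2 [-]
  11 | W B0 → L0 hit [D]
  12 | R B0 → L0 hit [D]
  13 | R B0 → L0 hit [D]
  14 | W B1 → L1 miss wb→B3 [D]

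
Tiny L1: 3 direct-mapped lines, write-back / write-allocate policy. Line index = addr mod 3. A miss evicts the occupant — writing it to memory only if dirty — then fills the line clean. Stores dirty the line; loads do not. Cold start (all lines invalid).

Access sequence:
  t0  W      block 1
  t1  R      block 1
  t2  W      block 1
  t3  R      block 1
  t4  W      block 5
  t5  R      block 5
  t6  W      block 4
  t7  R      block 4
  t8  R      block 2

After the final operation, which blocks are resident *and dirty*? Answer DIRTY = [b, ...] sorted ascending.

0: W B1 -> L1 miss  d=D]
1: R B1 -> L1 hit  d=D]
2: W B1 -> L1 hit  d=D]
3: R B1 -> L1 hit  d=D]
4: W B5 -> L2 miss  d=D]
5: R B5 -> L2 hit  d=D]
6: W B4 -> L1 miss wb->B1  d=D]
7: R B4 -> L1 hit  d=D]
8: R B2 -> L2 miss wb->B5  d=-]

DIRTY = [4]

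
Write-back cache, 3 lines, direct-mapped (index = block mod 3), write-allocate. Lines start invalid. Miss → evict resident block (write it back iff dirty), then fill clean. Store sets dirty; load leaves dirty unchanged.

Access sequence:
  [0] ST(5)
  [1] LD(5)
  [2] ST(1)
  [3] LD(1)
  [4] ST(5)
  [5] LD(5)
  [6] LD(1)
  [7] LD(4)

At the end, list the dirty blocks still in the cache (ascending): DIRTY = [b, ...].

  0 | W B5 → L2 miss [D]
  1 | R B5 → L2 hit [D]
  2 | W B1 → L1 miss [D]
  3 | R B1 → L1 hit [D]
  4 | W B5 → L2 hit [D]
  5 | R B5 → L2 hit [D]
  6 | R B1 → L1 hit [D]
  7 | R B4 → L1 miss wb→B1 [-]

DIRTY = [5]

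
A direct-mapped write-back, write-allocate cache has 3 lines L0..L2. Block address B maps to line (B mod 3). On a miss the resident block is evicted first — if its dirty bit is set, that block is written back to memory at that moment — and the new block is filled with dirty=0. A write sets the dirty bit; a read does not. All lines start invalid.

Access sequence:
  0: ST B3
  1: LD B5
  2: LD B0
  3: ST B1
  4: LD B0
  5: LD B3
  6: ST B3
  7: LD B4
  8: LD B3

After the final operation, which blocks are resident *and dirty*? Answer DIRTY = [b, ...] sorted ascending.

0: W B3 -> L0 miss  d=D]
1: R B5 -> L2 miss  d=-]
2: R B0 -> L0 miss wb->B3  d=-]
3: W B1 -> L1 miss  d=D]
4: R B0 -> L0 hit  d=-]
5: R B3 -> L0 miss  d=-]
6: W B3 -> L0 hit  d=D]
7: R B4 -> L1 miss wb->B1  d=-]
8: R B3 -> L0 hit  d=D]

DIRTY = [3]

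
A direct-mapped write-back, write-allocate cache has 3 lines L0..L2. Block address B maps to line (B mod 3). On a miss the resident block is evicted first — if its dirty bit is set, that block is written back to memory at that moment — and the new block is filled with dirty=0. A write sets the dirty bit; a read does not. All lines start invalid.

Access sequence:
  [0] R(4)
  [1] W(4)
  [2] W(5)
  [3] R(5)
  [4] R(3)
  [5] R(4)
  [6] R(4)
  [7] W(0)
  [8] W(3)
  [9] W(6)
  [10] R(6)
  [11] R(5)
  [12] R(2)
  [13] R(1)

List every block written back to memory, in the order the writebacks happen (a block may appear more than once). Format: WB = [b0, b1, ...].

0: R B4 -> L1 miss  d=-]
1: W B4 -> L1 hit  d=D]
2: W B5 -> L2 miss  d=D]
3: R B5 -> L2 hit  d=D]
4: R B3 -> L0 miss  d=-]
5: R B4 -> L1 hit  d=D]
6: R B4 -> L1 hit  d=D]
7: W B0 -> L0 miss  d=D]
8: W B3 -> L0 miss wb->B0  d=D]
9: W B6 -> L0 miss wb->B3  d=D]
10: R B6 -> L0 hit  d=D]
11: R B5 -> L2 hit  d=D]
12: R B2 -> L2 miss wb->B5  d=-]
13: R B1 -> L1 miss wb->B4  d=-]

WB = [0, 3, 5, 4]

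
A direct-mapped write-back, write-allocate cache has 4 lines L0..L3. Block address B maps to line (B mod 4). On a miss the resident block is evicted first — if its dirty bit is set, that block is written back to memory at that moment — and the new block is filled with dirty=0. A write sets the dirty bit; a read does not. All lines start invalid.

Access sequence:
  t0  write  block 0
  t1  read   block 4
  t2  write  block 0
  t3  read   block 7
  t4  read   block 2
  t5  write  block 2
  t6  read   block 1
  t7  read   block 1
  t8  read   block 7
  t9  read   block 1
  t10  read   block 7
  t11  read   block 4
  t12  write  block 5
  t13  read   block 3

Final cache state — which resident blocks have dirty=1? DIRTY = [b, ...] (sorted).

0: W B0 -> L0 miss  d=D]
1: R B4 -> L0 miss wb->B0  d=-]
2: W B0 -> L0 miss  d=D]
3: R B7 -> L3 miss  d=-]
4: R B2 -> L2 miss  d=-]
5: W B2 -> L2 hit  d=D]
6: R B1 -> L1 miss  d=-]
7: R B1 -> L1 hit  d=-]
8: R B7 -> L3 hit  d=-]
9: R B1 -> L1 hit  d=-]
10: R B7 -> L3 hit  d=-]
11: R B4 -> L0 miss wb->B0  d=-]
12: W B5 -> L1 miss  d=D]
13: R B3 -> L3 miss  d=-]

DIRTY = [2, 5]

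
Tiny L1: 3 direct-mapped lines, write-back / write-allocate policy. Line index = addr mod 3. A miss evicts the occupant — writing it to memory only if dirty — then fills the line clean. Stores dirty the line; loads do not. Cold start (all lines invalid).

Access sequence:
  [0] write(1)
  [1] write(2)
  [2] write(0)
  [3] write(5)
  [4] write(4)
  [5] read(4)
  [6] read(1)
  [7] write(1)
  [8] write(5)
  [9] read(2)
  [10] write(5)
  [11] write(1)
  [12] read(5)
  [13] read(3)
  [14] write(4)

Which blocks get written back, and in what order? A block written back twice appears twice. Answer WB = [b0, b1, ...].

0: W B1 -> L1 miss  d=D]
1: W B2 -> L2 miss  d=D]
2: W B0 -> L0 miss  d=D]
3: W B5 -> L2 miss wb->B2  d=D]
4: W B4 -> L1 miss wb->B1  d=D]
5: R B4 -> L1 hit  d=D]
6: R B1 -> L1 miss wb->B4  d=-]
7: W B1 -> L1 hit  d=D]
8: W B5 -> L2 hit  d=D]
9: R B2 -> L2 miss wb->B5  d=-]
10: W B5 -> L2 miss  d=D]
11: W B1 -> L1 hit  d=D]
12: R B5 -> L2 hit  d=D]
13: R B3 -> L0 miss wb->B0  d=-]
14: W B4 -> L1 miss wb->B1  d=D]

WB = [2, 1, 4, 5, 0, 1]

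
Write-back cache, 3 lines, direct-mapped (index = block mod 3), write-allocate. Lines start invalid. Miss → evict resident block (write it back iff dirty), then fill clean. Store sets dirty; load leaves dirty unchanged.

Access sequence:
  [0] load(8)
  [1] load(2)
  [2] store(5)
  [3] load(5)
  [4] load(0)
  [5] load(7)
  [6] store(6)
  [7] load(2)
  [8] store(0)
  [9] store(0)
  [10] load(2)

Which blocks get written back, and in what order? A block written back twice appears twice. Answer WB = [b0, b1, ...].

WB = [5, 6]

0: R B8 → L2 miss [-]
1: R B2 → L2 miss [-]
2: W B5 → L2 miss [D]
3: R B5 → L2 hit [D]
4: R B0 → L0 miss [-]
5: R B7 → L1 miss [-]
6: W B6 → L0 miss [D]
7: R B2 → L2 miss wb→B5 [-]
8: W B0 → L0 miss wb→B6 [D]
9: W B0 → L0 hit [D]
10: R B2 → L2 hit [-]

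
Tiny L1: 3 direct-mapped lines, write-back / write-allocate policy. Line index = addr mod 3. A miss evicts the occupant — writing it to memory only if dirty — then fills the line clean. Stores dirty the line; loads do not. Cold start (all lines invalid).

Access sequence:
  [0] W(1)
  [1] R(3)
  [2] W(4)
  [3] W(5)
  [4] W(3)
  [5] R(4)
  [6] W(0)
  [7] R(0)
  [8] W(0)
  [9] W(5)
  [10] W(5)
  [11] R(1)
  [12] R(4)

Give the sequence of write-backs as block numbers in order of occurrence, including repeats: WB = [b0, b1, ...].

WB = [1, 3, 4]

  0 | W B1 → L1 miss [D]
  1 | R B3 → L0 miss [-]
  2 | W B4 → L1 miss wb→B1 [D]
  3 | W B5 → L2 miss [D]
  4 | W B3 → L0 hit [D]
  5 | R B4 → L1 hit [D]
  6 | W B0 → L0 miss wb→B3 [D]
  7 | R B0 → L0 hit [D]
  8 | W B0 → L0 hit [D]
  9 | W B5 → L2 hit [D]
  10 | W B5 → L2 hit [D]
  11 | R B1 → L1 miss wb→B4 [-]
  12 | R B4 → L1 miss [-]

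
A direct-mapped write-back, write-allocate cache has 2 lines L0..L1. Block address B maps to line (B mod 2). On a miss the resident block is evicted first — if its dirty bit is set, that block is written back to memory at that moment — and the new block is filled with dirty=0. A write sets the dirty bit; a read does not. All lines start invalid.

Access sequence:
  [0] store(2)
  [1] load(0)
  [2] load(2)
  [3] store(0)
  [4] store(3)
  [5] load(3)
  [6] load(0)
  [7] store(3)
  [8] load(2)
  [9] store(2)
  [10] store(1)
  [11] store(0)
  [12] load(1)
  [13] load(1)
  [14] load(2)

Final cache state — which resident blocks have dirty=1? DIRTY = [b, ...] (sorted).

0: W B2 -> L0 miss  d=D]
1: R B0 -> L0 miss wb->B2  d=-]
2: R B2 -> L0 miss  d=-]
3: W B0 -> L0 miss  d=D]
4: W B3 -> L1 miss  d=D]
5: R B3 -> L1 hit  d=D]
6: R B0 -> L0 hit  d=D]
7: W B3 -> L1 hit  d=D]
8: R B2 -> L0 miss wb->B0  d=-]
9: W B2 -> L0 hit  d=D]
10: W B1 -> L1 miss wb->B3  d=D]
11: W B0 -> L0 miss wb->B2  d=D]
12: R B1 -> L1 hit  d=D]
13: R B1 -> L1 hit  d=D]
14: R B2 -> L0 miss wb->B0  d=-]

DIRTY = [1]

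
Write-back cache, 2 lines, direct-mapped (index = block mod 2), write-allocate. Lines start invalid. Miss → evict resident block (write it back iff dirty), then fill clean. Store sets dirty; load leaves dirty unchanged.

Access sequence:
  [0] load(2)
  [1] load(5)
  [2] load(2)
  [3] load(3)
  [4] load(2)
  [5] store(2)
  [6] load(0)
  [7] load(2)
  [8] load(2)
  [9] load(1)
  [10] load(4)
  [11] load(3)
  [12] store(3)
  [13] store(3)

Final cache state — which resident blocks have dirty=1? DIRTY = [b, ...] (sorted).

DIRTY = [3]

0: R B2 -> L0 miss  d=-]
1: R B5 -> L1 miss  d=-]
2: R B2 -> L0 hit  d=-]
3: R B3 -> L1 miss  d=-]
4: R B2 -> L0 hit  d=-]
5: W B2 -> L0 hit  d=D]
6: R B0 -> L0 miss wb->B2  d=-]
7: R B2 -> L0 miss  d=-]
8: R B2 -> L0 hit  d=-]
9: R B1 -> L1 miss  d=-]
10: R B4 -> L0 miss  d=-]
11: R B3 -> L1 miss  d=-]
12: W B3 -> L1 hit  d=D]
13: W B3 -> L1 hit  d=D]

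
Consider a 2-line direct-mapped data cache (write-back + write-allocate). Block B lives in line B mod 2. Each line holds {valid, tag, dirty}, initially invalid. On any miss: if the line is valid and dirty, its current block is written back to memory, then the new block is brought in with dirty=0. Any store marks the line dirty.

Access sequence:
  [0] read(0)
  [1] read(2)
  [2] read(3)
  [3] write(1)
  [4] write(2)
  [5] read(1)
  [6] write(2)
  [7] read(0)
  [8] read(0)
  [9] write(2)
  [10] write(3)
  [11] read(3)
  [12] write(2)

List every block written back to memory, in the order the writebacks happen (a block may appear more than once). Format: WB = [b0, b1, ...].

WB = [2, 1]

0: R B0 -> L0 miss  d=-]
1: R B2 -> L0 miss  d=-]
2: R B3 -> L1 miss  d=-]
3: W B1 -> L1 miss  d=D]
4: W B2 -> L0 hit  d=D]
5: R B1 -> L1 hit  d=D]
6: W B2 -> L0 hit  d=D]
7: R B0 -> L0 miss wb->B2  d=-]
8: R B0 -> L0 hit  d=-]
9: W B2 -> L0 miss  d=D]
10: W B3 -> L1 miss wb->B1  d=D]
11: R B3 -> L1 hit  d=D]
12: W B2 -> L0 hit  d=D]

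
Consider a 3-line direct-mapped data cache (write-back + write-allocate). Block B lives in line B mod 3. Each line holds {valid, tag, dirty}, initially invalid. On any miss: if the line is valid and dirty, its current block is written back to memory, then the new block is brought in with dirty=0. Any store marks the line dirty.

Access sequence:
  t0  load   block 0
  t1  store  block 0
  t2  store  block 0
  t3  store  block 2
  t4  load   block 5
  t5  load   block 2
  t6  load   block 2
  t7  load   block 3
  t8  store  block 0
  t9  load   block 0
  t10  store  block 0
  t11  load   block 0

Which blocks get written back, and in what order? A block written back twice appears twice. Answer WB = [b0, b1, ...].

WB = [2, 0]

0: R B0 → L0 miss [-]
1: W B0 → L0 hit [D]
2: W B0 → L0 hit [D]
3: W B2 → L2 miss [D]
4: R B5 → L2 miss wb→B2 [-]
5: R B2 → L2 miss [-]
6: R B2 → L2 hit [-]
7: R B3 → L0 miss wb→B0 [-]
8: W B0 → L0 miss [D]
9: R B0 → L0 hit [D]
10: W B0 → L0 hit [D]
11: R B0 → L0 hit [D]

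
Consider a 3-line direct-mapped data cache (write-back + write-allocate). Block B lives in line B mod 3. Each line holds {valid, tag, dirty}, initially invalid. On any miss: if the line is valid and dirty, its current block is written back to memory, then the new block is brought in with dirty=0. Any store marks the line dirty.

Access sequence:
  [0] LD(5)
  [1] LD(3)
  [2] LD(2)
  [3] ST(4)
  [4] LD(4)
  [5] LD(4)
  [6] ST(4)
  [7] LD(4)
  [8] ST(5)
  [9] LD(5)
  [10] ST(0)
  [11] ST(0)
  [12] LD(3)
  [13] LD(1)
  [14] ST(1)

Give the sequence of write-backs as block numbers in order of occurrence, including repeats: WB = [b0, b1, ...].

WB = [0, 4]

0: R B5 -> L2 miss  d=-]
1: R B3 -> L0 miss  d=-]
2: R B2 -> L2 miss  d=-]
3: W B4 -> L1 miss  d=D]
4: R B4 -> L1 hit  d=D]
5: R B4 -> L1 hit  d=D]
6: W B4 -> L1 hit  d=D]
7: R B4 -> L1 hit  d=D]
8: W B5 -> L2 miss  d=D]
9: R B5 -> L2 hit  d=D]
10: W B0 -> L0 miss  d=D]
11: W B0 -> L0 hit  d=D]
12: R B3 -> L0 miss wb->B0  d=-]
13: R B1 -> L1 miss wb->B4  d=-]
14: W B1 -> L1 hit  d=D]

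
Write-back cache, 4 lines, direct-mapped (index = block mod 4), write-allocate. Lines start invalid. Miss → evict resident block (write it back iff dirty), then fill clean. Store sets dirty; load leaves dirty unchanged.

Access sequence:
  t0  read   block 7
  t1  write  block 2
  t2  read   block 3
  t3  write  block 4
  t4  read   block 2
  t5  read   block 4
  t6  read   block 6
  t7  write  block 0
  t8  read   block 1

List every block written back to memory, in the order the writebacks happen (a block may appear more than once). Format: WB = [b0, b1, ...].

WB = [2, 4]

0: R B7 → L3 miss [-]
1: W B2 → L2 miss [D]
2: R B3 → L3 miss [-]
3: W B4 → L0 miss [D]
4: R B2 → L2 hit [D]
5: R B4 → L0 hit [D]
6: R B6 → L2 miss wb→B2 [-]
7: W B0 → L0 miss wb→B4 [D]
8: R B1 → L1 miss [-]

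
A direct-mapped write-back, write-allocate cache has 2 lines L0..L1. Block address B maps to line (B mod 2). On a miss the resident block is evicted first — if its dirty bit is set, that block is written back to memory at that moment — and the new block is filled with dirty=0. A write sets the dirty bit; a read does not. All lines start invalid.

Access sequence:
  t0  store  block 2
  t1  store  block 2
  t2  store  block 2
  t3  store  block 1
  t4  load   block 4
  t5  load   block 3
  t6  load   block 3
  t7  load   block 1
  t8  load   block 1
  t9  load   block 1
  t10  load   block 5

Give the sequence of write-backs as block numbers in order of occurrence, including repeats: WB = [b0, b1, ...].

WB = [2, 1]

  0 | W B2 → L0 miss [D]
  1 | W B2 → L0 hit [D]
  2 | W B2 → L0 hit [D]
  3 | W B1 → L1 miss [D]
  4 | R B4 → L0 miss wb→B2 [-]
  5 | R B3 → L1 miss wb→B1 [-]
  6 | R B3 → L1 hit [-]
  7 | R B1 → L1 miss [-]
  8 | R B1 → L1 hit [-]
  9 | R B1 → L1 hit [-]
  10 | R B5 → L1 miss [-]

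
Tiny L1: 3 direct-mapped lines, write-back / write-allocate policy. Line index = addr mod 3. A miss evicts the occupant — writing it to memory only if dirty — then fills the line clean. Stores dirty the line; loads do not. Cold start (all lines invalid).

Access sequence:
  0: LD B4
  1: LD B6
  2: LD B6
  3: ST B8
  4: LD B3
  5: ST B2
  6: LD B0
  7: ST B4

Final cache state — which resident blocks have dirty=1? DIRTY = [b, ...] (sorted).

DIRTY = [2, 4]

  0 | R B4 → L1 miss [-]
  1 | R B6 → L0 miss [-]
  2 | R B6 → L0 hit [-]
  3 | W B8 → L2 miss [D]
  4 | R B3 → L0 miss [-]
  5 | W B2 → L2 miss wb→B8 [D]
  6 | R B0 → L0 miss [-]
  7 | W B4 → L1 hit [D]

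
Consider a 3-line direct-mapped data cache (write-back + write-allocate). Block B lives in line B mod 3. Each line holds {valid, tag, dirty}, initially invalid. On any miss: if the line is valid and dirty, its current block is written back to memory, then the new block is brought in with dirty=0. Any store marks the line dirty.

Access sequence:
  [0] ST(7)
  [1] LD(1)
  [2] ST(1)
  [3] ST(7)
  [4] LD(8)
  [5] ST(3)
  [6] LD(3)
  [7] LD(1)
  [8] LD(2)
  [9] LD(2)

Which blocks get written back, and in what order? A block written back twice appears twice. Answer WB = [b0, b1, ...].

WB = [7, 1, 7]

  0 | W B7 → L1 miss [D]
  1 | R B1 → L1 miss wb→B7 [-]
  2 | W B1 → L1 hit [D]
  3 | W B7 → L1 miss wb→B1 [D]
  4 | R B8 → L2 miss [-]
  5 | W B3 → L0 miss [D]
  6 | R B3 → L0 hit [D]
  7 | R B1 → L1 miss wb→B7 [-]
  8 | R B2 → L2 miss [-]
  9 | R B2 → L2 hit [-]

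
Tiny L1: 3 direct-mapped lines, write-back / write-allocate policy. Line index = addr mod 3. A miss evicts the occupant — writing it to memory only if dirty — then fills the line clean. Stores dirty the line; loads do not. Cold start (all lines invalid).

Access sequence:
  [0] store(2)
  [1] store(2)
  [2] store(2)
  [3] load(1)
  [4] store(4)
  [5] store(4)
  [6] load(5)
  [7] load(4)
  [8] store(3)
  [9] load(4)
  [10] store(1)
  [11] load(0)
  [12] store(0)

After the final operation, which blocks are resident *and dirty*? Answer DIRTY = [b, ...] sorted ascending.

DIRTY = [0, 1]

  0 | W B2 → L2 miss [D]
  1 | W B2 → L2 hit [D]
  2 | W B2 → L2 hit [D]
  3 | R B1 → L1 miss [-]
  4 | W B4 → L1 miss [D]
  5 | W B4 → L1 hit [D]
  6 | R B5 → L2 miss wb→B2 [-]
  7 | R B4 → L1 hit [D]
  8 | W B3 → L0 miss [D]
  9 | R B4 → L1 hit [D]
  10 | W B1 → L1 miss wb→B4 [D]
  11 | R B0 → L0 miss wb→B3 [-]
  12 | W B0 → L0 hit [D]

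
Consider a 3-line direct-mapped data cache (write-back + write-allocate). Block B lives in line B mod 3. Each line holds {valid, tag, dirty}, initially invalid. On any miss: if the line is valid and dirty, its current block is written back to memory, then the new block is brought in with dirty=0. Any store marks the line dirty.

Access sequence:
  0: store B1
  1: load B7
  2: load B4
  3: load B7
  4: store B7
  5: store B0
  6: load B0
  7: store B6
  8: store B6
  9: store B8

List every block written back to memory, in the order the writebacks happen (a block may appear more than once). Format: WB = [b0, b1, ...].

WB = [1, 0]

0: W B1 -> L1 miss  d=D]
1: R B7 -> L1 miss wb->B1  d=-]
2: R B4 -> L1 miss  d=-]
3: R B7 -> L1 miss  d=-]
4: W B7 -> L1 hit  d=D]
5: W B0 -> L0 miss  d=D]
6: R B0 -> L0 hit  d=D]
7: W B6 -> L0 miss wb->B0  d=D]
8: W B6 -> L0 hit  d=D]
9: W B8 -> L2 miss  d=D]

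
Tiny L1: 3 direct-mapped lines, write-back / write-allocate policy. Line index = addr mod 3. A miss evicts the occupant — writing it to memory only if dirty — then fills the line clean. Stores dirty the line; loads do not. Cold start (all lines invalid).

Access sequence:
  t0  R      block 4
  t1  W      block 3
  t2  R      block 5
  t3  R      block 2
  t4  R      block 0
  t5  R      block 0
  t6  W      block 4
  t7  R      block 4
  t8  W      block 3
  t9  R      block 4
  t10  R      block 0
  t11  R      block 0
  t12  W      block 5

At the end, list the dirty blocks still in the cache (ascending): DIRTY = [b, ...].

DIRTY = [4, 5]

0: R B4 → L1 miss [-]
1: W B3 → L0 miss [D]
2: R B5 → L2 miss [-]
3: R B2 → L2 miss [-]
4: R B0 → L0 miss wb→B3 [-]
5: R B0 → L0 hit [-]
6: W B4 → L1 hit [D]
7: R B4 → L1 hit [D]
8: W B3 → L0 miss [D]
9: R B4 → L1 hit [D]
10: R B0 → L0 miss wb→B3 [-]
11: R B0 → L0 hit [-]
12: W B5 → L2 miss [D]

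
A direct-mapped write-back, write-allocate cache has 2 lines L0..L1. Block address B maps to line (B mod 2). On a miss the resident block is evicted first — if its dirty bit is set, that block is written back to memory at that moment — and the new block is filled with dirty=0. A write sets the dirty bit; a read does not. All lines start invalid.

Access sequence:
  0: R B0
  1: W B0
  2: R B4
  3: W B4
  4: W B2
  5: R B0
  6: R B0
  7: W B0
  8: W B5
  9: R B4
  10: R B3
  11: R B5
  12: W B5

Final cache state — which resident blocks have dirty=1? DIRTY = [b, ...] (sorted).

DIRTY = [5]

  0 | R B0 → L0 miss [-]
  1 | W B0 → L0 hit [D]
  2 | R B4 → L0 miss wb→B0 [-]
  3 | W B4 → L0 hit [D]
  4 | W B2 → L0 miss wb→B4 [D]
  5 | R B0 → L0 miss wb→B2 [-]
  6 | R B0 → L0 hit [-]
  7 | W B0 → L0 hit [D]
  8 | W B5 → L1 miss [D]
  9 | R B4 → L0 miss wb→B0 [-]
  10 | R B3 → L1 miss wb→B5 [-]
  11 | R B5 → L1 miss [-]
  12 | W B5 → L1 hit [D]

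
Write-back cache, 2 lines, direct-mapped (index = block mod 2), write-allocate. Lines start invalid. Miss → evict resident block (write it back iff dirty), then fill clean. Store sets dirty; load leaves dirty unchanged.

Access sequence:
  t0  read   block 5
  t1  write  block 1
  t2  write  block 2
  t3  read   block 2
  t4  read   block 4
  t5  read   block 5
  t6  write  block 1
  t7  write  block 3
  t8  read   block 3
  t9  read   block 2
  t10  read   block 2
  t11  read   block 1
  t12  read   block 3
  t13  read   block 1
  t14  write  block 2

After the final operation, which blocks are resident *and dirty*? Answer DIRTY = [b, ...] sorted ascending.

DIRTY = [2]

  0 | R B5 → L1 miss [-]
  1 | W B1 → L1 miss [D]
  2 | W B2 → L0 miss [D]
  3 | R B2 → L0 hit [D]
  4 | R B4 → L0 miss wb→B2 [-]
  5 | R B5 → L1 miss wb→B1 [-]
  6 | W B1 → L1 miss [D]
  7 | W B3 → L1 miss wb→B1 [D]
  8 | R B3 → L1 hit [D]
  9 | R B2 → L0 miss [-]
  10 | R B2 → L0 hit [-]
  11 | R B1 → L1 miss wb→B3 [-]
  12 | R B3 → L1 miss [-]
  13 | R B1 → L1 miss [-]
  14 | W B2 → L0 hit [D]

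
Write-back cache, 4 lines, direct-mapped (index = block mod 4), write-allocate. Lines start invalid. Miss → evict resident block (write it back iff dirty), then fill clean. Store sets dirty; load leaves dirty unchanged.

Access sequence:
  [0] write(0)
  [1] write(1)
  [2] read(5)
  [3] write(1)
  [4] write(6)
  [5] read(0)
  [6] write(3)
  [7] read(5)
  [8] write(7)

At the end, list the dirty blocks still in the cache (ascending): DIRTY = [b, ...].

DIRTY = [0, 6, 7]

0: W B0 → L0 miss [D]
1: W B1 → L1 miss [D]
2: R B5 → L1 miss wb→B1 [-]
3: W B1 → L1 miss [D]
4: W B6 → L2 miss [D]
5: R B0 → L0 hit [D]
6: W B3 → L3 miss [D]
7: R B5 → L1 miss wb→B1 [-]
8: W B7 → L3 miss wb→B3 [D]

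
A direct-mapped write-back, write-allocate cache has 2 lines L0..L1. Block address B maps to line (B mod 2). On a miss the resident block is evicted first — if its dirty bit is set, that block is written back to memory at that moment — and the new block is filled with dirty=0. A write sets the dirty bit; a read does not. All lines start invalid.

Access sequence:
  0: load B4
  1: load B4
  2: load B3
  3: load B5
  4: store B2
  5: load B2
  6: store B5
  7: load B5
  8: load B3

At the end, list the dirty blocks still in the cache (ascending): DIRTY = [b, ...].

DIRTY = [2]

  0 | R B4 → L0 miss [-]
  1 | R B4 → L0 hit [-]
  2 | R B3 → L1 miss [-]
  3 | R B5 → L1 miss [-]
  4 | W B2 → L0 miss [D]
  5 | R B2 → L0 hit [D]
  6 | W B5 → L1 hit [D]
  7 | R B5 → L1 hit [D]
  8 | R B3 → L1 miss wb→B5 [-]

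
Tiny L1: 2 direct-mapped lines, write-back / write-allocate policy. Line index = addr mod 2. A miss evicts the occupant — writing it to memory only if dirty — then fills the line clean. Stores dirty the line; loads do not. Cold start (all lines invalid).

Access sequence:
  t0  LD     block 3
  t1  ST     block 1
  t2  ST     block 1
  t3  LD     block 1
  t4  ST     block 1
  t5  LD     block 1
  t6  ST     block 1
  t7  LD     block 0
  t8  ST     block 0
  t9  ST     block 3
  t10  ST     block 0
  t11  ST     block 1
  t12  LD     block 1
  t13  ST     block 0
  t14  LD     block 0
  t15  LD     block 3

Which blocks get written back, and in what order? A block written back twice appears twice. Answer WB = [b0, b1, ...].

0: R B3 → L1 miss [-]
1: W B1 → L1 miss [D]
2: W B1 → L1 hit [D]
3: R B1 → L1 hit [D]
4: W B1 → L1 hit [D]
5: R B1 → L1 hit [D]
6: W B1 → L1 hit [D]
7: R B0 → L0 miss [-]
8: W B0 → L0 hit [D]
9: W B3 → L1 miss wb→B1 [D]
10: W B0 → L0 hit [D]
11: W B1 → L1 miss wb→B3 [D]
12: R B1 → L1 hit [D]
13: W B0 → L0 hit [D]
14: R B0 → L0 hit [D]
15: R B3 → L1 miss wb→B1 [-]

WB = [1, 3, 1]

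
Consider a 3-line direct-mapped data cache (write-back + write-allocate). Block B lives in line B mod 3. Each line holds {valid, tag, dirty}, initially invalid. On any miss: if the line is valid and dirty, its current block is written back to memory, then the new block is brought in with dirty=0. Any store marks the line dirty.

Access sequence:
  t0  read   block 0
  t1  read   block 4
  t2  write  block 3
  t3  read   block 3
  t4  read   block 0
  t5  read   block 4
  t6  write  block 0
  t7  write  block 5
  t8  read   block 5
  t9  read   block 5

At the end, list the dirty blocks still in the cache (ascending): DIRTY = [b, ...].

  0 | R B0 → L0 miss [-]
  1 | R B4 → L1 miss [-]
  2 | W B3 → L0 miss [D]
  3 | R B3 → L0 hit [D]
  4 | R B0 → L0 miss wb→B3 [-]
  5 | R B4 → L1 hit [-]
  6 | W B0 → L0 hit [D]
  7 | W B5 → L2 miss [D]
  8 | R B5 → L2 hit [D]
  9 | R B5 → L2 hit [D]

DIRTY = [0, 5]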